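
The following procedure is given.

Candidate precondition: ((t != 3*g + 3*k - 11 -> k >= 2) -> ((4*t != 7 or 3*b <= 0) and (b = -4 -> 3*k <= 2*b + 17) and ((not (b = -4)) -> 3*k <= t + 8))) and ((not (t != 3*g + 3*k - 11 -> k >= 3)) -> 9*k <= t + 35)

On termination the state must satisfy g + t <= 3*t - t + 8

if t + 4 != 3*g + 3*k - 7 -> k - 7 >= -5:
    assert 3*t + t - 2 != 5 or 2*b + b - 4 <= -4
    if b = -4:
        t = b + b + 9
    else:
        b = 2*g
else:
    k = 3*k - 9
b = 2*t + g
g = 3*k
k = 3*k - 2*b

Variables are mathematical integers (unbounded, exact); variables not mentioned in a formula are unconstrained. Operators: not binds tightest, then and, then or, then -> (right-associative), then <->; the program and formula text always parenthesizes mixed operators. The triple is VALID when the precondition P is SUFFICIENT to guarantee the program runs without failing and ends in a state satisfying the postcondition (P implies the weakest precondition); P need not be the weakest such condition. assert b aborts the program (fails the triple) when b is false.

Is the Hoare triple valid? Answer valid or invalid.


Working backward. After the program, the postcondition g + t <= 3*t - t + 8 must hold; in canonical form it is g <= t + 8.
Before k := 3*k - 2*b: g <= t + 8
Before g := 3*k: 3*k <= t + 8
Before b := 2*t + g: 3*k <= t + 8
Then branch requires (4*t != 7 or 3*b <= 0) and (b = -4 -> 3*k <= 2*b + 17) and ((not (b = -4)) -> 3*k <= t + 8); else branch requires 9*k <= t + 35.
Before the if: ((t != 3*g + 3*k - 11 -> k >= 2) -> ((4*t != 7 or 3*b <= 0) and (b = -4 -> 3*k <= 2*b + 17) and ((not (b = -4)) -> 3*k <= t + 8))) and ((not (t != 3*g + 3*k - 11 -> k >= 2)) -> 9*k <= t + 35)
The weakest precondition is ((t != 3*g + 3*k - 11 -> k >= 2) -> ((4*t != 7 or 3*b <= 0) and (b = -4 -> 3*k <= 2*b + 17) and ((not (b = -4)) -> 3*k <= t + 8))) and ((not (t != 3*g + 3*k - 11 -> k >= 2)) -> 9*k <= t + 35).
Check whether ((t != 3*g + 3*k - 11 -> k >= 2) -> ((4*t != 7 or 3*b <= 0) and (b = -4 -> 3*k <= 2*b + 17) and ((not (b = -4)) -> 3*k <= t + 8))) and ((not (t != 3*g + 3*k - 11 -> k >= 3)) -> 9*k <= t + 35) implies it.
Every state satisfying the precondition satisfies the weakest precondition: the implication holds.
Answer: valid


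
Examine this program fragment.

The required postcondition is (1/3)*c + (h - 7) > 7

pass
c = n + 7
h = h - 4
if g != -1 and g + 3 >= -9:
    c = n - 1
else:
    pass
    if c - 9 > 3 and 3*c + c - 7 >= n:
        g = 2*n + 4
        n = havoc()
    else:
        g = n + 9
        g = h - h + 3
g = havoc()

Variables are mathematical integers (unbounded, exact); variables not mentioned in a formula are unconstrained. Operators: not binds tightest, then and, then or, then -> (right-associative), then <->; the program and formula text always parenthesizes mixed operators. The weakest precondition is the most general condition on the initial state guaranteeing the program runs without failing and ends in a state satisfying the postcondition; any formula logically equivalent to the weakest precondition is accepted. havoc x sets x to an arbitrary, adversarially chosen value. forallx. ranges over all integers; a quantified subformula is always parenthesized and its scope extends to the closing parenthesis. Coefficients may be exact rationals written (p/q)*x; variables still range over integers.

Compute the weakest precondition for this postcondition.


Working backward. After the program, the postcondition (1/3)*c + (h - 7) > 7 must hold; in canonical form it is (1/3)*c + h > 14.
Before havoc g: (1/3)*c + h > 14
Then branch requires h + (1/3)*n > 43/3; else branch requires ((c > 12 and 4*c >= n + 7) -> (1/3)*c + h > 14) and ((not (c > 12 and 4*c >= n + 7)) -> (1/3)*c + h > 14).
Before the if: ((g != -1 and g >= -12) -> h + (1/3)*n > 43/3) and ((not (g != -1 and g >= -12)) -> (((c > 12 and 4*c >= n + 7) -> (1/3)*c + h > 14) and ((not (c > 12 and 4*c >= n + 7)) -> (1/3)*c + h > 14)))
Before h := h - 4: ((g != -1 and g >= -12) -> h + (1/3)*n > 55/3) and ((not (g != -1 and g >= -12)) -> (((c > 12 and 4*c >= n + 7) -> (1/3)*c + h > 18) and ((not (c > 12 and 4*c >= n + 7)) -> (1/3)*c + h > 18)))
Before c := n + 7: ((g != -1 and g >= -12) -> h + (1/3)*n > 55/3) and ((not (g != -1 and g >= -12)) -> (((n > 5 and 3*n >= -21) -> h + (1/3)*n > 47/3) and ((not (n > 5 and 3*n >= -21)) -> h + (1/3)*n > 47/3)))
Before skip: ((g != -1 and g >= -12) -> h + (1/3)*n > 55/3) and ((not (g != -1 and g >= -12)) -> (((n > 5 and 3*n >= -21) -> h + (1/3)*n > 47/3) and ((not (n > 5 and 3*n >= -21)) -> h + (1/3)*n > 47/3)))
Answer: WP = ((g != -1 and g >= -12) -> h + (1/3)*n > 55/3) and ((not (g != -1 and g >= -12)) -> (((n > 5 and 3*n >= -21) -> h + (1/3)*n > 47/3) and ((not (n > 5 and 3*n >= -21)) -> h + (1/3)*n > 47/3)))


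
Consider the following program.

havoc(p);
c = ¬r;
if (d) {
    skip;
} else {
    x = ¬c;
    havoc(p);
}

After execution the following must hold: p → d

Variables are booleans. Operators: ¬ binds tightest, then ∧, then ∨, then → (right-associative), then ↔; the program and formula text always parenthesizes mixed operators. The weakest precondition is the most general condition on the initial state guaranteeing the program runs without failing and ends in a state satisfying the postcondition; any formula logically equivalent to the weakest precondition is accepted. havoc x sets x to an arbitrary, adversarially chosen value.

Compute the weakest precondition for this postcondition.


Working backward. After the program, p → d must hold.
Then branch requires p → d; else branch requires d.
Before the if: (d → (p → d)) ∧ ((¬d) → d)
Before c := ¬r: (d → (p → d)) ∧ ((¬d) → d)
Before havoc p: (¬d) → d
Answer: WP = (¬d) → d


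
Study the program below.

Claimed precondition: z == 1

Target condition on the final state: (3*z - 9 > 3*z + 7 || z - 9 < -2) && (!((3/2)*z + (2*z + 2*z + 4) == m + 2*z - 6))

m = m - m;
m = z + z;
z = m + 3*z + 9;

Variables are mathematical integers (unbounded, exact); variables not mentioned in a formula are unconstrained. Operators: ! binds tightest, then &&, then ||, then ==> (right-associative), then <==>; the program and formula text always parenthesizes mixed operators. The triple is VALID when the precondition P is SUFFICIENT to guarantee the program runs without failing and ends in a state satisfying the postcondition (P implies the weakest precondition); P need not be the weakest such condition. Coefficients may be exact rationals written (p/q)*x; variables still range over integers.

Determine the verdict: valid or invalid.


Working backward. After the program, the postcondition (3*z - 9 > 3*z + 7 || z - 9 < -2) && (!((3/2)*z + (2*z + 2*z + 4) == m + 2*z - 6)) must hold; in canonical form it is z < 7 && (!((7/2)*z == m - 10)).
Before z := m + 3*z + 9: m + 3*z < -2 && (!((5/2)*m + (21/2)*z == -83/2))
Before m := z + z: 5*z < -2 && (!((31/2)*z == -83/2))
Before m := m - m: 5*z < -2 && (!((31/2)*z == -83/2))
The weakest precondition is 5*z < -2 && (!((31/2)*z == -83/2)).
Check whether z == 1 implies it.
Countermodel: at the initial state z = 1, the precondition holds but the weakest precondition fails.
Answer: invalid


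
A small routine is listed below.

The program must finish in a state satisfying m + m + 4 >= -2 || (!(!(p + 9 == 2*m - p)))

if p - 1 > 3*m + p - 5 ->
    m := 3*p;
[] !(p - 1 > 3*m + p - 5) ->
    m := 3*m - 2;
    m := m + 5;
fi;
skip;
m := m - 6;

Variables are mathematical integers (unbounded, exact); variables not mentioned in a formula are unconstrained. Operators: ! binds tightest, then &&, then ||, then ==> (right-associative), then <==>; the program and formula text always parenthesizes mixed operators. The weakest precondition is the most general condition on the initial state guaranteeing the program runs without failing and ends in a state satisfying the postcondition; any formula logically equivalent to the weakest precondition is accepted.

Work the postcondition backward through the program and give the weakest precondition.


Working backward. After the program, the postcondition m + m + 4 >= -2 || (!(!(p + 9 == 2*m - p))) must hold; in canonical form it is 2*m >= -6 || 2*p == 2*m - 9.
Before m := m - 6: 2*m >= 6 || 2*p == 2*m - 21
Before skip: 2*m >= 6 || 2*p == 2*m - 21
Then branch requires 6*p >= 6 || 4*p == 21; else branch requires 6*m >= 0 || 2*p == 6*m - 15.
Before the if: (3*m < 4 ==> (6*p >= 6 || 4*p == 21)) && ((!(3*m < 4)) ==> (6*m >= 0 || 2*p == 6*m - 15))
Answer: WP = (3*m < 4 ==> (6*p >= 6 || 4*p == 21)) && ((!(3*m < 4)) ==> (6*m >= 0 || 2*p == 6*m - 15))


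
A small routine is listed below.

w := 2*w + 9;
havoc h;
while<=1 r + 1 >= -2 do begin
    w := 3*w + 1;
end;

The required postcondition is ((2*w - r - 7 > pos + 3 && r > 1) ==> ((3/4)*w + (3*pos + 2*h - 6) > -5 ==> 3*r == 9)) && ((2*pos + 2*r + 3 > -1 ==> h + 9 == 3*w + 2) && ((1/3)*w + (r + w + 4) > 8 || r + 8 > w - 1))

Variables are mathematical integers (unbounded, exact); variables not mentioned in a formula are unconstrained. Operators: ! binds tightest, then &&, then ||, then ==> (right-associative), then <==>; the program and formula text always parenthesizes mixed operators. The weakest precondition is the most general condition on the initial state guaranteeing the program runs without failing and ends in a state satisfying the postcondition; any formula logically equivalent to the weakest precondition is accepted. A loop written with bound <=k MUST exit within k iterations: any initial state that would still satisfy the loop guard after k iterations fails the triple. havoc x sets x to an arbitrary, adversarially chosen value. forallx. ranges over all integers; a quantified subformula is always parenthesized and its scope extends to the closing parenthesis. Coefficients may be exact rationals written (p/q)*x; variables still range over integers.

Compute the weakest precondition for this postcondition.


Working backward. After the program, the postcondition ((2*w - r - 7 > pos + 3 && r > 1) ==> ((3/4)*w + (3*pos + 2*h - 6) > -5 ==> 3*r == 9)) && ((2*pos + 2*r + 3 > -1 ==> h + 9 == 3*w + 2) && ((1/3)*w + (r + w + 4) > 8 || r + 8 > w - 1)) must hold; in canonical form it is ((2*w > pos + r + 10 && r > 1) ==> (2*h + 3*pos + (3/4)*w > 1 ==> 3*r == 9)) && (2*pos + 2*r > -4 ==> h == 3*w - 7) && (r + (4/3)*w > 4 || r > w - 9).
Before the loop (bound <=1), unroll the exhaustion recursion (WP_0 = exit-now case; WP_j = one more guarded iteration, up to j = 1):
  WP_0: (!(r >= -3)) && ((2*w > pos + r + 10 && r > 1) ==> (2*h + 3*pos + (3/4)*w > 1 ==> 3*r == 9)) && (2*pos + 2*r > -4 ==> h == 3*w - 7) && (r + (4/3)*w > 4 || r > w - 9)
  WP_1: (r >= -3 ==> ((!(r >= -3)) && ((6*w > pos + r + 8 && r > 1) ==> (2*h + 3*pos + (9/4)*w > 1/4 ==> 3*r == 9)) && (2*pos + 2*r > -4 ==> h == 9*w - 4) && (r + 4*w > 8/3 || r > 3*w - 8))) && ((!(r >= -3)) ==> (((2*w > pos + r + 10 && r > 1) ==> (2*h + 3*pos + (3/4)*w > 1 ==> 3*r == 9)) && (2*pos + 2*r > -4 ==> h == 3*w - 7) && (r + (4/3)*w > 4 || r > w - 9)))
So before the loop: (r >= -3 ==> ((!(r >= -3)) && ((6*w > pos + r + 8 && r > 1) ==> (2*h + 3*pos + (9/4)*w > 1/4 ==> 3*r == 9)) && (2*pos + 2*r > -4 ==> h == 9*w - 4) && (r + 4*w > 8/3 || r > 3*w - 8))) && ((!(r >= -3)) ==> (((2*w > pos + r + 10 && r > 1) ==> (2*h + 3*pos + (3/4)*w > 1 ==> 3*r == 9)) && (2*pos + 2*r > -4 ==> h == 3*w - 7) && (r + (4/3)*w > 4 || r > w - 9)))
Before havoc h: forall h_1. ((r >= -3 ==> ((!(r >= -3)) && ((6*w > pos + r + 8 && r > 1) ==> (2*h_1 + 3*pos + (9/4)*w > 1/4 ==> 3*r == 9)) && (2*pos + 2*r > -4 ==> h_1 == 9*w - 4) && (r + 4*w > 8/3 || r > 3*w - 8))) && ((!(r >= -3)) ==> (((2*w > pos + r + 10 && r > 1) ==> (2*h_1 + 3*pos + (3/4)*w > 1 ==> 3*r == 9)) && (2*pos + 2*r > -4 ==> h_1 == 3*w - 7) && (r + (4/3)*w > 4 || r > w - 9))))
Before w := 2*w + 9: forall h_1. ((r >= -3 ==> ((!(r >= -3)) && ((12*w > pos + r - 46 && r > 1) ==> (2*h_1 + 3*pos + (9/2)*w > -20 ==> 3*r == 9)) && (2*pos + 2*r > -4 ==> h_1 == 18*w + 77) && (r + 8*w > -100/3 || r > 6*w + 19))) && ((!(r >= -3)) ==> (((4*w > pos + r - 8 && r > 1) ==> (2*h_1 + 3*pos + (3/2)*w > -23/4 ==> 3*r == 9)) && (2*pos + 2*r > -4 ==> h_1 == 6*w + 20) && (r + (8/3)*w > -8 || r > 2*w))))
Answer: WP = forall h_1. ((r >= -3 ==> ((!(r >= -3)) && ((12*w > pos + r - 46 && r > 1) ==> (2*h_1 + 3*pos + (9/2)*w > -20 ==> 3*r == 9)) && (2*pos + 2*r > -4 ==> h_1 == 18*w + 77) && (r + 8*w > -100/3 || r > 6*w + 19))) && ((!(r >= -3)) ==> (((4*w > pos + r - 8 && r > 1) ==> (2*h_1 + 3*pos + (3/2)*w > -23/4 ==> 3*r == 9)) && (2*pos + 2*r > -4 ==> h_1 == 6*w + 20) && (r + (8/3)*w > -8 || r > 2*w))))


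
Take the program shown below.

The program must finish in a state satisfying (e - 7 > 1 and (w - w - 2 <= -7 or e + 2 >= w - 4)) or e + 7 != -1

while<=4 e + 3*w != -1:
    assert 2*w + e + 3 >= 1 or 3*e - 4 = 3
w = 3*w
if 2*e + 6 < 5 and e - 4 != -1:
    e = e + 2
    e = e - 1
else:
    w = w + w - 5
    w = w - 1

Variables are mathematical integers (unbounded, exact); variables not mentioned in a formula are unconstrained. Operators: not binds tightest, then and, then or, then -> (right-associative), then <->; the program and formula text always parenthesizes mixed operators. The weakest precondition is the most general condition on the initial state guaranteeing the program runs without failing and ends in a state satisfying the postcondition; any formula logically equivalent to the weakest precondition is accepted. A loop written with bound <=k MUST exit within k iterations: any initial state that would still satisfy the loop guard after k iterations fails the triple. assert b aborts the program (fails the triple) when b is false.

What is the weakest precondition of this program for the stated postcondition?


Working backward. After the program, the postcondition (e - 7 > 1 and (w - w - 2 <= -7 or e + 2 >= w - 4)) or e + 7 != -1 must hold; in canonical form it is (e > 8 and e >= w - 6) or e != -8.
Then branch requires (e > 7 and e >= w - 7) or e != -9; else branch requires (e > 8 and e >= 2*w - 12) or e != -8.
Before the if: ((2*e < -1 and e != 3) -> ((e > 7 and e >= w - 7) or e != -9)) and ((not (2*e < -1 and e != 3)) -> ((e > 8 and e >= 2*w - 12) or e != -8))
Before w := 3*w: ((2*e < -1 and e != 3) -> ((e > 7 and e >= 3*w - 7) or e != -9)) and ((not (2*e < -1 and e != 3)) -> ((e > 8 and e >= 6*w - 12) or e != -8))
Before the loop (bound <=4), unroll the exhaustion recursion (WP_0 = exit-now case; WP_j = one more guarded iteration, up to j = 4):
  WP_0: (not (e + 3*w != -1)) and ((2*e < -1 and e != 3) -> ((e > 7 and e >= 3*w - 7) or e != -9)) and ((not (2*e < -1 and e != 3)) -> ((e > 8 and e >= 6*w - 12) or e != -8))
  WP_1: (e + 3*w != -1 -> ((e + 2*w >= -2 or 3*e = 7) and (not (e + 3*w != -1)) and ((2*e < -1 and e != 3) -> ((e > 7 and e >= 3*w - 7) or e != -9)) and ((not (2*e < -1 and e != 3)) -> ((e > 8 and e >= 6*w - 12) or e != -8)))) and ((not (e + 3*w != -1)) -> (((2*e < -1 and e != 3) -> ((e > 7 and e >= 3*w - 7) or e != -9)) and ((not (2*e < -1 and e != 3)) -> ((e > 8 and e >= 6*w - 12) or e != -8))))
  WP_2: (e + 3*w != -1 -> ((e + 2*w >= -2 or 3*e = 7) and (e + 3*w != -1 -> ((e + 2*w >= -2 or 3*e = 7) and (not (e + 3*w != -1)) and ((2*e < -1 and e != 3) -> ((e > 7 and e >= 3*w - 7) or e != -9)) and ((not (2*e < -1 and e != 3)) -> ((e > 8 and e >= 6*w - 12) or e != -8)))) and ((not (e + 3*w != -1)) -> (((2*e < -1 and e != 3) -> ((e > 7 and e >= 3*w - 7) or e != -9)) and ((not (2*e < -1 and e != 3)) -> ((e > 8 and e >= 6*w - 12) or e != -8)))))) and ((not (e + 3*w != -1)) -> (((2*e < -1 and e != 3) -> ((e > 7 and e >= 3*w - 7) or e != -9)) and ((not (2*e < -1 and e != 3)) -> ((e > 8 and e >= 6*w - 12) or e != -8))))
  WP_3: (e + 3*w != -1 -> ((e + 2*w >= -2 or 3*e = 7) and (e + 3*w != -1 -> ((e + 2*w >= -2 or 3*e = 7) and (e + 3*w != -1 -> ((e + 2*w >= -2 or 3*e = 7) and (not (e + 3*w != -1)) and ((2*e < -1 and e != 3) -> ((e > 7 and e >= 3*w - 7) or e != -9)) and ((not (2*e < -1 and e != 3)) -> ((e > 8 and e >= 6*w - 12) or e != -8)))) and ((not (e + 3*w != -1)) -> (((2*e < -1 and e != 3) -> ((e > 7 and e >= 3*w - 7) or e != -9)) and ((not (2*e < -1 and e != 3)) -> ((e > 8 and e >= 6*w - 12) or e != -8)))))) and ((not (e + 3*w != -1)) -> (((2*e < -1 and e != 3) -> ((e > 7 and e >= 3*w - 7) or e != -9)) and ((not (2*e < -1 and e != 3)) -> ((e > 8 and e >= 6*w - 12) or e != -8)))))) and ((not (e + 3*w != -1)) -> (((2*e < -1 and e != 3) -> ((e > 7 and e >= 3*w - 7) or e != -9)) and ((not (2*e < -1 and e != 3)) -> ((e > 8 and e >= 6*w - 12) or e != -8))))
  WP_4: (e + 3*w != -1 -> ((e + 2*w >= -2 or 3*e = 7) and (e + 3*w != -1 -> ((e + 2*w >= -2 or 3*e = 7) and (e + 3*w != -1 -> ((e + 2*w >= -2 or 3*e = 7) and (e + 3*w != -1 -> ((e + 2*w >= -2 or 3*e = 7) and (not (e + 3*w != -1)) and ((2*e < -1 and e != 3) -> ((e > 7 and e >= 3*w - 7) or e != -9)) and ((not (2*e < -1 and e != 3)) -> ((e > 8 and e >= 6*w - 12) or e != -8)))) and ((not (e + 3*w != -1)) -> (((2*e < -1 and e != 3) -> ((e > 7 and e >= 3*w - 7) or e != -9)) and ((not (2*e < -1 and e != 3)) -> ((e > 8 and e >= 6*w - 12) or e != -8)))))) and ((not (e + 3*w != -1)) -> (((2*e < -1 and e != 3) -> ((e > 7 and e >= 3*w - 7) or e != -9)) and ((not (2*e < -1 and e != 3)) -> ((e > 8 and e >= 6*w - 12) or e != -8)))))) and ((not (e + 3*w != -1)) -> (((2*e < -1 and e != 3) -> ((e > 7 and e >= 3*w - 7) or e != -9)) and ((not (2*e < -1 and e != 3)) -> ((e > 8 and e >= 6*w - 12) or e != -8)))))) and ((not (e + 3*w != -1)) -> (((2*e < -1 and e != 3) -> ((e > 7 and e >= 3*w - 7) or e != -9)) and ((not (2*e < -1 and e != 3)) -> ((e > 8 and e >= 6*w - 12) or e != -8))))
So before the loop: (e + 3*w != -1 -> ((e + 2*w >= -2 or 3*e = 7) and (e + 3*w != -1 -> ((e + 2*w >= -2 or 3*e = 7) and (e + 3*w != -1 -> ((e + 2*w >= -2 or 3*e = 7) and (e + 3*w != -1 -> ((e + 2*w >= -2 or 3*e = 7) and (not (e + 3*w != -1)) and ((2*e < -1 and e != 3) -> ((e > 7 and e >= 3*w - 7) or e != -9)) and ((not (2*e < -1 and e != 3)) -> ((e > 8 and e >= 6*w - 12) or e != -8)))) and ((not (e + 3*w != -1)) -> (((2*e < -1 and e != 3) -> ((e > 7 and e >= 3*w - 7) or e != -9)) and ((not (2*e < -1 and e != 3)) -> ((e > 8 and e >= 6*w - 12) or e != -8)))))) and ((not (e + 3*w != -1)) -> (((2*e < -1 and e != 3) -> ((e > 7 and e >= 3*w - 7) or e != -9)) and ((not (2*e < -1 and e != 3)) -> ((e > 8 and e >= 6*w - 12) or e != -8)))))) and ((not (e + 3*w != -1)) -> (((2*e < -1 and e != 3) -> ((e > 7 and e >= 3*w - 7) or e != -9)) and ((not (2*e < -1 and e != 3)) -> ((e > 8 and e >= 6*w - 12) or e != -8)))))) and ((not (e + 3*w != -1)) -> (((2*e < -1 and e != 3) -> ((e > 7 and e >= 3*w - 7) or e != -9)) and ((not (2*e < -1 and e != 3)) -> ((e > 8 and e >= 6*w - 12) or e != -8))))
Answer: WP = (e + 3*w != -1 -> ((e + 2*w >= -2 or 3*e = 7) and (e + 3*w != -1 -> ((e + 2*w >= -2 or 3*e = 7) and (e + 3*w != -1 -> ((e + 2*w >= -2 or 3*e = 7) and (e + 3*w != -1 -> ((e + 2*w >= -2 or 3*e = 7) and (not (e + 3*w != -1)) and ((2*e < -1 and e != 3) -> ((e > 7 and e >= 3*w - 7) or e != -9)) and ((not (2*e < -1 and e != 3)) -> ((e > 8 and e >= 6*w - 12) or e != -8)))) and ((not (e + 3*w != -1)) -> (((2*e < -1 and e != 3) -> ((e > 7 and e >= 3*w - 7) or e != -9)) and ((not (2*e < -1 and e != 3)) -> ((e > 8 and e >= 6*w - 12) or e != -8)))))) and ((not (e + 3*w != -1)) -> (((2*e < -1 and e != 3) -> ((e > 7 and e >= 3*w - 7) or e != -9)) and ((not (2*e < -1 and e != 3)) -> ((e > 8 and e >= 6*w - 12) or e != -8)))))) and ((not (e + 3*w != -1)) -> (((2*e < -1 and e != 3) -> ((e > 7 and e >= 3*w - 7) or e != -9)) and ((not (2*e < -1 and e != 3)) -> ((e > 8 and e >= 6*w - 12) or e != -8)))))) and ((not (e + 3*w != -1)) -> (((2*e < -1 and e != 3) -> ((e > 7 and e >= 3*w - 7) or e != -9)) and ((not (2*e < -1 and e != 3)) -> ((e > 8 and e >= 6*w - 12) or e != -8))))


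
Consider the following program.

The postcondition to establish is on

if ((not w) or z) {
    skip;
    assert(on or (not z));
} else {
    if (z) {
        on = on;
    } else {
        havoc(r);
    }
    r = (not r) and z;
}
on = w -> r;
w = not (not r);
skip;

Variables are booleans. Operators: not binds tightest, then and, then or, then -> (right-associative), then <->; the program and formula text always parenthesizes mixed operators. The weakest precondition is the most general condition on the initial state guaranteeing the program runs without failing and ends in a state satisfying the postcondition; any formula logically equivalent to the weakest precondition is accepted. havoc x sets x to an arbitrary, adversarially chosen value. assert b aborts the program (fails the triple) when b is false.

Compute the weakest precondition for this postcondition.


Working backward. After the program, on must hold.
Before skip: on
Before w := not (not r): on
Before on := w -> r: w -> r
Then branch requires (on or (not z)) and (w -> r); else branch requires (z -> (w -> ((not r) and z))) and ((not z) -> ((not w) and (w -> z))).
Before the if: (((not w) or z) -> ((on or (not z)) and (w -> r))) and ((not ((not w) or z)) -> ((z -> (w -> ((not r) and z))) and ((not z) -> ((not w) and (w -> z)))))
Answer: WP = (((not w) or z) -> ((on or (not z)) and (w -> r))) and ((not ((not w) or z)) -> ((z -> (w -> ((not r) and z))) and ((not z) -> ((not w) and (w -> z)))))


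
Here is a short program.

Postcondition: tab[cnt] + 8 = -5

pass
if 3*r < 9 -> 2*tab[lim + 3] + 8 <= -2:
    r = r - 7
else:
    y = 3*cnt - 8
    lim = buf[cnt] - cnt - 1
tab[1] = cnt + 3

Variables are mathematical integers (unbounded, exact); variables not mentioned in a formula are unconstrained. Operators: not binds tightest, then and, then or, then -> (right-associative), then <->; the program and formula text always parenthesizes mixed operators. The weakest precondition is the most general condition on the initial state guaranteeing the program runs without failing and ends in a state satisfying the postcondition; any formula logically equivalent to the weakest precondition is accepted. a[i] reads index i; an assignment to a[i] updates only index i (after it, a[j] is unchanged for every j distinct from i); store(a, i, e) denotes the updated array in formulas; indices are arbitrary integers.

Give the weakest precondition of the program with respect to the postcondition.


Working backward. After the program, the postcondition tab[cnt] + 8 = -5 must hold; in canonical form it is tab[cnt] = -13.
Before tab[1] := cnt + 3: store(tab, 1, cnt + 3)[cnt] = -13
Then branch requires store(tab, 1, cnt + 3)[cnt] = -13; else branch requires store(tab, 1, cnt + 3)[cnt] = -13.
Before the if: ((3*r < 9 -> 2*tab[lim + 3] <= -10) -> store(tab, 1, cnt + 3)[cnt] = -13) and ((not (3*r < 9 -> 2*tab[lim + 3] <= -10)) -> store(tab, 1, cnt + 3)[cnt] = -13)
Before skip: ((3*r < 9 -> 2*tab[lim + 3] <= -10) -> store(tab, 1, cnt + 3)[cnt] = -13) and ((not (3*r < 9 -> 2*tab[lim + 3] <= -10)) -> store(tab, 1, cnt + 3)[cnt] = -13)
Answer: WP = ((3*r < 9 -> 2*tab[lim + 3] <= -10) -> store(tab, 1, cnt + 3)[cnt] = -13) and ((not (3*r < 9 -> 2*tab[lim + 3] <= -10)) -> store(tab, 1, cnt + 3)[cnt] = -13)


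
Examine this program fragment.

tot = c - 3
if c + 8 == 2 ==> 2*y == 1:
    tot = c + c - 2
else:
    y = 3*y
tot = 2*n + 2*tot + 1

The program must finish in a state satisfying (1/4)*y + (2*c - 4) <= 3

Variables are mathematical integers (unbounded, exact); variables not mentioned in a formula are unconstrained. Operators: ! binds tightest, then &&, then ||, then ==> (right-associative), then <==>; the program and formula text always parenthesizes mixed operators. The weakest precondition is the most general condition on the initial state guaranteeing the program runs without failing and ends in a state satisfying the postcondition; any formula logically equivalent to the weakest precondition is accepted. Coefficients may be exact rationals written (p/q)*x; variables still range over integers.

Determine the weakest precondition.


Working backward. After the program, the postcondition (1/4)*y + (2*c - 4) <= 3 must hold; in canonical form it is 2*c + (1/4)*y <= 7.
Before tot := 2*n + 2*tot + 1: 2*c + (1/4)*y <= 7
Then branch requires 2*c + (1/4)*y <= 7; else branch requires 2*c + (3/4)*y <= 7.
Before the if: ((c == -6 ==> 2*y == 1) ==> 2*c + (1/4)*y <= 7) && ((!(c == -6 ==> 2*y == 1)) ==> 2*c + (3/4)*y <= 7)
Before tot := c - 3: ((c == -6 ==> 2*y == 1) ==> 2*c + (1/4)*y <= 7) && ((!(c == -6 ==> 2*y == 1)) ==> 2*c + (3/4)*y <= 7)
Answer: WP = ((c == -6 ==> 2*y == 1) ==> 2*c + (1/4)*y <= 7) && ((!(c == -6 ==> 2*y == 1)) ==> 2*c + (3/4)*y <= 7)


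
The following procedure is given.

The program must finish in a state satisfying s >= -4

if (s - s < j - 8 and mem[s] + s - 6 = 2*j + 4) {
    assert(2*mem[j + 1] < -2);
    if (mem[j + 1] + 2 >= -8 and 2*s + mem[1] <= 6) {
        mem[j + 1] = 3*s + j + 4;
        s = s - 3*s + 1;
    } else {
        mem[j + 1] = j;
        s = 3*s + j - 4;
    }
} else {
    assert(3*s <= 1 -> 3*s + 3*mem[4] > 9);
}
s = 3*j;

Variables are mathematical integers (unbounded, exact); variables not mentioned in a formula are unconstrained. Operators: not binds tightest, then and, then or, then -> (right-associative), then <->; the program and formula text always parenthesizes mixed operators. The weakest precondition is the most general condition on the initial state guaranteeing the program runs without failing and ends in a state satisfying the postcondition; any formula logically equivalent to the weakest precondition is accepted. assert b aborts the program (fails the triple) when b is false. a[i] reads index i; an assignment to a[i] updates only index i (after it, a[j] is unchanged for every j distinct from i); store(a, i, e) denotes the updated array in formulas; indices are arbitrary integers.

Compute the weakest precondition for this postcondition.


Working backward. After the program, s >= -4 must hold.
Before s := 3*j: 3*j >= -4
Then branch requires 2*mem[j + 1] < -2 and ((mem[j + 1] >= -10 and mem[1] + 2*s <= 6) -> 3*j >= -4) and ((not (mem[j + 1] >= -10 and mem[1] + 2*s <= 6)) -> 3*j >= -4); else branch requires (3*s <= 1 -> 3*mem[4] + 3*s > 9) and 3*j >= -4.
Before the if: ((j > 8 and mem[s] + s = 2*j + 10) -> (2*mem[j + 1] < -2 and ((mem[j + 1] >= -10 and mem[1] + 2*s <= 6) -> 3*j >= -4) and ((not (mem[j + 1] >= -10 and mem[1] + 2*s <= 6)) -> 3*j >= -4))) and ((not (j > 8 and mem[s] + s = 2*j + 10)) -> ((3*s <= 1 -> 3*mem[4] + 3*s > 9) and 3*j >= -4))
Answer: WP = ((j > 8 and mem[s] + s = 2*j + 10) -> (2*mem[j + 1] < -2 and ((mem[j + 1] >= -10 and mem[1] + 2*s <= 6) -> 3*j >= -4) and ((not (mem[j + 1] >= -10 and mem[1] + 2*s <= 6)) -> 3*j >= -4))) and ((not (j > 8 and mem[s] + s = 2*j + 10)) -> ((3*s <= 1 -> 3*mem[4] + 3*s > 9) and 3*j >= -4))


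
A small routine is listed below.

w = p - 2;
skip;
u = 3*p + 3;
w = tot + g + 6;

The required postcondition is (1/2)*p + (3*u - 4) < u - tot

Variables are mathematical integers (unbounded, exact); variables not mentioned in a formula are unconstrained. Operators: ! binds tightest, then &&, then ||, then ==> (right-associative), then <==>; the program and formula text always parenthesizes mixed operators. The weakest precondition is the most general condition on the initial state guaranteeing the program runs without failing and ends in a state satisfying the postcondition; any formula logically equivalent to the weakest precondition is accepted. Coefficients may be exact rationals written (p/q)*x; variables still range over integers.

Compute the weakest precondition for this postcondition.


Working backward. After the program, the postcondition (1/2)*p + (3*u - 4) < u - tot must hold; in canonical form it is (1/2)*p + tot + 2*u < 4.
Before w := tot + g + 6: (1/2)*p + tot + 2*u < 4
Before u := 3*p + 3: (13/2)*p + tot < -2
Before skip: (13/2)*p + tot < -2
Before w := p - 2: (13/2)*p + tot < -2
Answer: WP = (13/2)*p + tot < -2


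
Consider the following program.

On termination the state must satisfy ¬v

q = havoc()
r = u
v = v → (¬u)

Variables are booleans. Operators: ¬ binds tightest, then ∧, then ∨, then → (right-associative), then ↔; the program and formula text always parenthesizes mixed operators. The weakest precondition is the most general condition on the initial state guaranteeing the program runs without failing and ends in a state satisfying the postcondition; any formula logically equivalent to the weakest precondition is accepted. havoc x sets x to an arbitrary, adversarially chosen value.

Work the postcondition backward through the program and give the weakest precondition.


Working backward. After the program, ¬v must hold.
Before v := v → (¬u): ¬(v → (¬u))
Before r := u: ¬(v → (¬u))
Before havoc q: ¬(v → (¬u))
Answer: WP = ¬(v → (¬u))


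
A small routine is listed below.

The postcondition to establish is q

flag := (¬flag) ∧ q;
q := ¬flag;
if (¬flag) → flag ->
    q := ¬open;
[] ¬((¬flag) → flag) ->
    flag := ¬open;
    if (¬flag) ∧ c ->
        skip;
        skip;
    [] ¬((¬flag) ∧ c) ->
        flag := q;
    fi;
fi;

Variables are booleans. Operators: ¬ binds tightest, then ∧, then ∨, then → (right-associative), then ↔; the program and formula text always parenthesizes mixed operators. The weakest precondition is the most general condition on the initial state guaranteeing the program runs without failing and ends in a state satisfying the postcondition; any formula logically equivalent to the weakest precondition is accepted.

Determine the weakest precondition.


Working backward. After the program, q must hold.
Then branch requires ¬open; else branch requires ((open ∧ c) → q) ∧ ((¬(open ∧ c)) → q).
Before the if: (((¬flag) → flag) → (¬open)) ∧ ((¬((¬flag) → flag)) → (((open ∧ c) → q) ∧ ((¬(open ∧ c)) → q)))
Before q := ¬flag: (((¬flag) → flag) → (¬open)) ∧ ((¬((¬flag) → flag)) → (((open ∧ c) → (¬flag)) ∧ ((¬(open ∧ c)) → (¬flag))))
Before flag := (¬flag) ∧ q: (((¬((¬flag) ∧ q)) → ((¬flag) ∧ q)) → (¬open)) ∧ ((¬((¬((¬flag) ∧ q)) → ((¬flag) ∧ q))) → (((open ∧ c) → (¬((¬flag) ∧ q))) ∧ ((¬(open ∧ c)) → (¬((¬flag) ∧ q)))))
Answer: WP = (((¬((¬flag) ∧ q)) → ((¬flag) ∧ q)) → (¬open)) ∧ ((¬((¬((¬flag) ∧ q)) → ((¬flag) ∧ q))) → (((open ∧ c) → (¬((¬flag) ∧ q))) ∧ ((¬(open ∧ c)) → (¬((¬flag) ∧ q)))))


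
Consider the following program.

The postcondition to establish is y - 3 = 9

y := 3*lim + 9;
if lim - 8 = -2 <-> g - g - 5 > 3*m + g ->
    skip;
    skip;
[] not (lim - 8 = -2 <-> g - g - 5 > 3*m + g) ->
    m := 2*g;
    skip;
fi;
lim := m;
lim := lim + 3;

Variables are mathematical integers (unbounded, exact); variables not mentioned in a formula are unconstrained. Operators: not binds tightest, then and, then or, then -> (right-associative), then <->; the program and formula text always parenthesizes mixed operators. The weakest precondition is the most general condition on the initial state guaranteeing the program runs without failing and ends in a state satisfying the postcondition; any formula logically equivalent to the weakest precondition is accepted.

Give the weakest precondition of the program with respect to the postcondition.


Working backward. After the program, the postcondition y - 3 = 9 must hold; in canonical form it is y = 12.
Before lim := lim + 3: y = 12
Before lim := m: y = 12
Then branch requires y = 12; else branch requires y = 12.
Before the if: ((lim = 6 <-> g + 3*m < -5) -> y = 12) and ((not (lim = 6 <-> g + 3*m < -5)) -> y = 12)
Before y := 3*lim + 9: ((lim = 6 <-> g + 3*m < -5) -> 3*lim = 3) and ((not (lim = 6 <-> g + 3*m < -5)) -> 3*lim = 3)
Answer: WP = ((lim = 6 <-> g + 3*m < -5) -> 3*lim = 3) and ((not (lim = 6 <-> g + 3*m < -5)) -> 3*lim = 3)


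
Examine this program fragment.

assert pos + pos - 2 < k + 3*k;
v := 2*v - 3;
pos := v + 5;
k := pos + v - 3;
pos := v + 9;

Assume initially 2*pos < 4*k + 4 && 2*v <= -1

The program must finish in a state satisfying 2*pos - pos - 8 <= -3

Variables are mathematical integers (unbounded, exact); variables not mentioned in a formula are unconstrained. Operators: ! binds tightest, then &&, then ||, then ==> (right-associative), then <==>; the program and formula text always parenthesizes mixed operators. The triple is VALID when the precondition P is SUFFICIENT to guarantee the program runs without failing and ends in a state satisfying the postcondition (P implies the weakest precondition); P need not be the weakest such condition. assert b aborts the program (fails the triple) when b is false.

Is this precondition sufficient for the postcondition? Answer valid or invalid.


Working backward. After the program, the postcondition 2*pos - pos - 8 <= -3 must hold; in canonical form it is pos <= 5.
Before pos := v + 9: v <= -4
Before k := pos + v - 3: v <= -4
Before pos := v + 5: v <= -4
Before v := 2*v - 3: 2*v <= -1
Before assert pos + pos - 2 < k + 3*k: 2*pos < 4*k + 2 && 2*v <= -1
The weakest precondition is 2*pos < 4*k + 2 && 2*v <= -1.
Check whether 2*pos < 4*k + 4 && 2*v <= -1 implies it.
Countermodel: at the initial state k = 0, pos = 1, v = -1, the precondition holds but the weakest precondition fails.
Answer: invalid


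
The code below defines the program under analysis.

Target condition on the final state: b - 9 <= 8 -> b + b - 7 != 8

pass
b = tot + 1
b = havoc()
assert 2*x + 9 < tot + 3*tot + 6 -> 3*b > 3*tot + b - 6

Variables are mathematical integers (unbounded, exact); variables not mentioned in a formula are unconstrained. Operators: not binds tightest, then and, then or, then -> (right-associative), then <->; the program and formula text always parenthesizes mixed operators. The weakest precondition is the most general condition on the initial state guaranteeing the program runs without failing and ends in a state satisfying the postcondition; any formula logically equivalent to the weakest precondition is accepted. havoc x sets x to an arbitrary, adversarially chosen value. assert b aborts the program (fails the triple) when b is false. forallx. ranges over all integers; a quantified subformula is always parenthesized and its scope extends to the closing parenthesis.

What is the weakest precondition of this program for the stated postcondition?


Working backward. After the program, the postcondition b - 9 <= 8 -> b + b - 7 != 8 must hold; in canonical form it is b <= 17 -> 2*b != 15.
Before assert 2*x + 9 < tot + 3*tot + 6 -> 3*b > 3*tot + b - 6: (2*x < 4*tot - 3 -> 2*b > 3*tot - 6) and (b <= 17 -> 2*b != 15)
Before havoc b: forall b_1. ((2*x < 4*tot - 3 -> 2*b_1 > 3*tot - 6) and (b_1 <= 17 -> 2*b_1 != 15))
Before b := tot + 1: forall b_1. ((2*x < 4*tot - 3 -> 2*b_1 > 3*tot - 6) and (b_1 <= 17 -> 2*b_1 != 15))
Before skip: forall b_1. ((2*x < 4*tot - 3 -> 2*b_1 > 3*tot - 6) and (b_1 <= 17 -> 2*b_1 != 15))
Answer: WP = forall b_1. ((2*x < 4*tot - 3 -> 2*b_1 > 3*tot - 6) and (b_1 <= 17 -> 2*b_1 != 15))


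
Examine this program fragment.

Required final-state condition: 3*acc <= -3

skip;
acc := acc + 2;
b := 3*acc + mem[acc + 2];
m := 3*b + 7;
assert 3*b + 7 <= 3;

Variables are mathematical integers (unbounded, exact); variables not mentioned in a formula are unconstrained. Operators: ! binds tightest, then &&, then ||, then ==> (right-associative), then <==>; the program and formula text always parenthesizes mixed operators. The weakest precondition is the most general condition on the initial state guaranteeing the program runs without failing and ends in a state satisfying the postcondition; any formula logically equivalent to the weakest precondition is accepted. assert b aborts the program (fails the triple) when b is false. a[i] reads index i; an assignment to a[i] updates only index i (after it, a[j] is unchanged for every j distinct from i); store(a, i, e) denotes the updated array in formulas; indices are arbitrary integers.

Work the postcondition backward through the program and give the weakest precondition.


Working backward. After the program, 3*acc <= -3 must hold.
Before assert 3*b + 7 <= 3: 3*b <= -4 && 3*acc <= -3
Before m := 3*b + 7: 3*b <= -4 && 3*acc <= -3
Before b := 3*acc + mem[acc + 2]: 3*mem[acc + 2] + 9*acc <= -4 && 3*acc <= -3
Before acc := acc + 2: 3*mem[acc + 4] + 9*acc <= -22 && 3*acc <= -9
Before skip: 3*mem[acc + 4] + 9*acc <= -22 && 3*acc <= -9
Answer: WP = 3*mem[acc + 4] + 9*acc <= -22 && 3*acc <= -9


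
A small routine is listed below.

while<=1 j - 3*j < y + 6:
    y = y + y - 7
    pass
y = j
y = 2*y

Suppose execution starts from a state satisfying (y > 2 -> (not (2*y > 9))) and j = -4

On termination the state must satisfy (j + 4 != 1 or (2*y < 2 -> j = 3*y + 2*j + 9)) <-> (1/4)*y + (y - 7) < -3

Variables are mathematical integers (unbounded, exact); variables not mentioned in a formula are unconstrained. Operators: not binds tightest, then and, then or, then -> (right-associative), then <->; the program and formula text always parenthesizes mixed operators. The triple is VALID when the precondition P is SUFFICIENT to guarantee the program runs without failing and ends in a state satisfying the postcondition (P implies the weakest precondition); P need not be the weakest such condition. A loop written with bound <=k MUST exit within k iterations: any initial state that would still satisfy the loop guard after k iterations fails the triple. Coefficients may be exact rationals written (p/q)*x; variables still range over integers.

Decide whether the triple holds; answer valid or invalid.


Working backward. After the program, the postcondition (j + 4 != 1 or (2*y < 2 -> j = 3*y + 2*j + 9)) <-> (1/4)*y + (y - 7) < -3 must hold; in canonical form it is (j != -3 or (2*y < 2 -> j + 3*y = -9)) <-> (5/4)*y < 4.
Before y := 2*y: (j != -3 or (4*y < 2 -> j + 6*y = -9)) <-> (5/2)*y < 4
Before y := j: (j != -3 or (4*j < 2 -> 7*j = -9)) <-> (5/2)*j < 4
Before the loop (bound <=1), unroll the exhaustion recursion (WP_0 = exit-now case; WP_j = one more guarded iteration, up to j = 1):
  WP_0: (not (2*j + y > -6)) and ((j != -3 or (4*j < 2 -> 7*j = -9)) <-> (5/2)*j < 4)
  WP_1: (2*j + y > -6 -> ((not (2*j + 2*y > 1)) and ((j != -3 or (4*j < 2 -> 7*j = -9)) <-> (5/2)*j < 4))) and ((not (2*j + y > -6)) -> ((j != -3 or (4*j < 2 -> 7*j = -9)) <-> (5/2)*j < 4))
So before the loop: (2*j + y > -6 -> ((not (2*j + 2*y > 1)) and ((j != -3 or (4*j < 2 -> 7*j = -9)) <-> (5/2)*j < 4))) and ((not (2*j + y > -6)) -> ((j != -3 or (4*j < 2 -> 7*j = -9)) <-> (5/2)*j < 4))
The weakest precondition is (2*j + y > -6 -> ((not (2*j + 2*y > 1)) and ((j != -3 or (4*j < 2 -> 7*j = -9)) <-> (5/2)*j < 4))) and ((not (2*j + y > -6)) -> ((j != -3 or (4*j < 2 -> 7*j = -9)) <-> (5/2)*j < 4)).
Check whether (y > 2 -> (not (2*y > 9))) and j = -4 implies it.
Every state satisfying the precondition satisfies the weakest precondition: the implication holds.
Answer: valid


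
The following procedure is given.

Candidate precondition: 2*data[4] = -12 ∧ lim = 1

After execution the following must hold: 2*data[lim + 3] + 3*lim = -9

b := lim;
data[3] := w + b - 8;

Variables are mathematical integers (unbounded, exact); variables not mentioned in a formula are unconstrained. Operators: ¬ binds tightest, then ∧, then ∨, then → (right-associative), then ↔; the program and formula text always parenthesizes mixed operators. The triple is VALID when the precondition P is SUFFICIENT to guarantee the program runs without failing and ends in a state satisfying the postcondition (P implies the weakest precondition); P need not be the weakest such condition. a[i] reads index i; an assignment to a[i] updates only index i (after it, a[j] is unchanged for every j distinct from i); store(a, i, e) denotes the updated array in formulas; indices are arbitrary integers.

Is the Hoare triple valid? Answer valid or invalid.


Working backward. After the program, 2*data[lim + 3] + 3*lim = -9 must hold.
Before data[3] := w + b - 8: 2*store(data, 3, b + w - 8)[lim + 3] + 3*lim = -9
Before b := lim: 2*store(data, 3, lim + w - 8)[lim + 3] + 3*lim = -9
The weakest precondition is 2*store(data, 3, lim + w - 8)[lim + 3] + 3*lim = -9.
Check whether 2*data[4] = -12 ∧ lim = 1 implies it.
Every state satisfying the precondition satisfies the weakest precondition: the implication holds.
Answer: valid


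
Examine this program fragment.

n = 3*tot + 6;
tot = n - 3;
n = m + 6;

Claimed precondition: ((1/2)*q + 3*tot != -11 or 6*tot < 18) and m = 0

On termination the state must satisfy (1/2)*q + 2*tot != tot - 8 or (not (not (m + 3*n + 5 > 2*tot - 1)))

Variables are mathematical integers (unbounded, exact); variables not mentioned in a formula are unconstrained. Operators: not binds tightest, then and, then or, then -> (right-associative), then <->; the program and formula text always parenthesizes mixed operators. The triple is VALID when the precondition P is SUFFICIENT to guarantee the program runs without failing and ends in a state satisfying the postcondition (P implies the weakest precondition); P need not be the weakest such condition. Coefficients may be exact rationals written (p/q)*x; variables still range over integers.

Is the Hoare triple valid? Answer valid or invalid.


Working backward. After the program, the postcondition (1/2)*q + 2*tot != tot - 8 or (not (not (m + 3*n + 5 > 2*tot - 1))) must hold; in canonical form it is (1/2)*q + tot != -8 or m + 3*n > 2*tot - 6.
Before n := m + 6: (1/2)*q + tot != -8 or 4*m > 2*tot - 24
Before tot := n - 3: n + (1/2)*q != -5 or 4*m > 2*n - 30
Before n := 3*tot + 6: (1/2)*q + 3*tot != -11 or 4*m > 6*tot - 18
The weakest precondition is (1/2)*q + 3*tot != -11 or 4*m > 6*tot - 18.
Check whether ((1/2)*q + 3*tot != -11 or 6*tot < 18) and m = 0 implies it.
Every state satisfying the precondition satisfies the weakest precondition: the implication holds.
Answer: valid
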